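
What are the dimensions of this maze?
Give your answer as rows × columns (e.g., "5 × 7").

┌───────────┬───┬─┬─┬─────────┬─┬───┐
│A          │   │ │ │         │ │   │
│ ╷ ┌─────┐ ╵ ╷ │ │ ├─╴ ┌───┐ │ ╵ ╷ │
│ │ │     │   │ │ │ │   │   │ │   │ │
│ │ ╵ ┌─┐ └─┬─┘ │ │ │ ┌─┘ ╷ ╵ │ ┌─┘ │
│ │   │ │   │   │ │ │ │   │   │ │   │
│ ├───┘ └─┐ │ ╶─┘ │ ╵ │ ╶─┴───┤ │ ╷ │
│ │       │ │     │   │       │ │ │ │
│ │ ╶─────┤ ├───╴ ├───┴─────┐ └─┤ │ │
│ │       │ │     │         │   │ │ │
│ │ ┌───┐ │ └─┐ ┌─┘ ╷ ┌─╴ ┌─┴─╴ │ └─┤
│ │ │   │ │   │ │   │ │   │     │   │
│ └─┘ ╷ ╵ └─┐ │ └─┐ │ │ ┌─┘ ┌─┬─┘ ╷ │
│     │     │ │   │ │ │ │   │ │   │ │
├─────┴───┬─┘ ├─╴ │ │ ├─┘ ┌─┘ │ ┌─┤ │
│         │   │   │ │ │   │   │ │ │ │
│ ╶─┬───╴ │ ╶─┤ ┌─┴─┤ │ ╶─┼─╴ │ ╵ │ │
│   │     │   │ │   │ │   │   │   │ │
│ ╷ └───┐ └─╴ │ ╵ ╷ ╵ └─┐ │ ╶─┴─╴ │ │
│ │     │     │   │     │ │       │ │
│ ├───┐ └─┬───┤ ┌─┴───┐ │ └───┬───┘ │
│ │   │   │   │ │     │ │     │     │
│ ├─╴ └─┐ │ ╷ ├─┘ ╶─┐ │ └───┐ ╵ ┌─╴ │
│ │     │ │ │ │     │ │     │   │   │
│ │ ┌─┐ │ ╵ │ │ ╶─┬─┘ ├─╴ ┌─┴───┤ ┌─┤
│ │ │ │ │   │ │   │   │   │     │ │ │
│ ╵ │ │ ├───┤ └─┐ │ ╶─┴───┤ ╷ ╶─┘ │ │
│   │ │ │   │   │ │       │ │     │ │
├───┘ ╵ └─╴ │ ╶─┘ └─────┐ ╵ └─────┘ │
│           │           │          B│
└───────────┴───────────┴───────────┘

Counting the maze dimensions:
Rows (vertical): 15
Columns (horizontal): 18
Dimensions: 15 × 18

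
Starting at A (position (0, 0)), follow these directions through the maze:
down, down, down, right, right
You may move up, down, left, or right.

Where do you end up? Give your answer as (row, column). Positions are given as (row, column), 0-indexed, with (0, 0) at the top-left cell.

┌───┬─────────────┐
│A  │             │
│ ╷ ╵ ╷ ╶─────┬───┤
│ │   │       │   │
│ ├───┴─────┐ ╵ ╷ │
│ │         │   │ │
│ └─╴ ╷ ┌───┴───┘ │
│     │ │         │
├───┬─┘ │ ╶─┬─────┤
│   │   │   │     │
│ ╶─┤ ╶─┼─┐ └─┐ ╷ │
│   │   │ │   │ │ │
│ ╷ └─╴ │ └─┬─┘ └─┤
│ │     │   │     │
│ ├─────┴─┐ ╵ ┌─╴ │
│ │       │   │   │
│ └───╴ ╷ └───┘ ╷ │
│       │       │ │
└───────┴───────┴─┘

Following directions step by step:
Start: (0, 0)
  down: (0, 0) → (1, 0)
  down: (1, 0) → (2, 0)
  down: (2, 0) → (3, 0)
  right: (3, 0) → (3, 1)
  right: (3, 1) → (3, 2)
Final position: (3, 2)

Path taken:

┌───┬─────────────┐
│A  │             │
│ ╷ ╵ ╷ ╶─────┬───┤
│↓│   │       │   │
│ ├───┴─────┐ ╵ ╷ │
│↓│         │   │ │
│ └─╴ ╷ ┌───┴───┘ │
│↳ → B│ │         │
├───┬─┘ │ ╶─┬─────┤
│   │   │   │     │
│ ╶─┤ ╶─┼─┐ └─┐ ╷ │
│   │   │ │   │ │ │
│ ╷ └─╴ │ └─┬─┘ └─┤
│ │     │   │     │
│ ├─────┴─┐ ╵ ┌─╴ │
│ │       │   │   │
│ └───╴ ╷ └───┘ ╷ │
│       │       │ │
└───────┴───────┴─┘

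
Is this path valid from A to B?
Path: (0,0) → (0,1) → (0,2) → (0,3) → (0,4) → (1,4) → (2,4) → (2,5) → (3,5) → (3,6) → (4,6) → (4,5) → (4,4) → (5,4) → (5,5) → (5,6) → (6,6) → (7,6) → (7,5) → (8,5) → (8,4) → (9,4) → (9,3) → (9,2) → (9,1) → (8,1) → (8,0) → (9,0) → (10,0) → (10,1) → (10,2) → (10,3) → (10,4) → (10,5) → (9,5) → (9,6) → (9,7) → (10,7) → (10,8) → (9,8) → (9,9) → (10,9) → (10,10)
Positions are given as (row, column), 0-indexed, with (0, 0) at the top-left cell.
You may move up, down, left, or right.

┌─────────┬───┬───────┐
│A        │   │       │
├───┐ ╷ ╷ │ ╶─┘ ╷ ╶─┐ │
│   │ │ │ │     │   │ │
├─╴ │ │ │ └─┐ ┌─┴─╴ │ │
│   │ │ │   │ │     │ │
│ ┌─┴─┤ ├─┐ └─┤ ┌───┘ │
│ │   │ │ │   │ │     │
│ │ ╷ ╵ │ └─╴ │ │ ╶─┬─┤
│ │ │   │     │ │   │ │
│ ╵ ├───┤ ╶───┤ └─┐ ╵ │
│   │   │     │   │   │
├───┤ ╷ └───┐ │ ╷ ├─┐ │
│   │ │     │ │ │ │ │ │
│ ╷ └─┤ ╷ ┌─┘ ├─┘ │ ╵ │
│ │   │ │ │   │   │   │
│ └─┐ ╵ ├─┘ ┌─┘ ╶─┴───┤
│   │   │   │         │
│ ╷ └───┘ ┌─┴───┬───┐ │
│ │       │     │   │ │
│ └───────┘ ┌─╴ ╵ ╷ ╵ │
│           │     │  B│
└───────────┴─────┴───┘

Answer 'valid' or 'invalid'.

Checking path validity:
Result: All consecutive moves are passable.

valid

Correct solution:

┌─────────┬───┬───────┐
│A → → → ↓│   │       │
├───┐ ╷ ╷ │ ╶─┘ ╷ ╶─┐ │
│   │ │ │↓│     │   │ │
├─╴ │ │ │ └─┐ ┌─┴─╴ │ │
│   │ │ │↳ ↓│ │     │ │
│ ┌─┴─┤ ├─┐ └─┤ ┌───┘ │
│ │   │ │ │↳ ↓│ │     │
│ │ ╷ ╵ │ └─╴ │ │ ╶─┬─┤
│ │ │   │↓ ← ↲│ │   │ │
│ ╵ ├───┤ ╶───┤ └─┐ ╵ │
│   │   │↳ → ↓│   │   │
├───┤ ╷ └───┐ │ ╷ ├─┐ │
│   │ │     │↓│ │ │ │ │
│ ╷ └─┤ ╷ ┌─┘ ├─┘ │ ╵ │
│ │   │ │ │↓ ↲│   │   │
│ └─┐ ╵ ├─┘ ┌─┘ ╶─┴───┤
│↓ ↰│   │↓ ↲│         │
│ ╷ └───┘ ┌─┴───┬───┐ │
│↓│↑ ← ← ↲│↱ → ↓│↱ ↓│ │
│ └───────┘ ┌─╴ ╵ ╷ ╵ │
│↳ → → → → ↑│  ↳ ↑│↳ B│
└───────────┴─────┴───┘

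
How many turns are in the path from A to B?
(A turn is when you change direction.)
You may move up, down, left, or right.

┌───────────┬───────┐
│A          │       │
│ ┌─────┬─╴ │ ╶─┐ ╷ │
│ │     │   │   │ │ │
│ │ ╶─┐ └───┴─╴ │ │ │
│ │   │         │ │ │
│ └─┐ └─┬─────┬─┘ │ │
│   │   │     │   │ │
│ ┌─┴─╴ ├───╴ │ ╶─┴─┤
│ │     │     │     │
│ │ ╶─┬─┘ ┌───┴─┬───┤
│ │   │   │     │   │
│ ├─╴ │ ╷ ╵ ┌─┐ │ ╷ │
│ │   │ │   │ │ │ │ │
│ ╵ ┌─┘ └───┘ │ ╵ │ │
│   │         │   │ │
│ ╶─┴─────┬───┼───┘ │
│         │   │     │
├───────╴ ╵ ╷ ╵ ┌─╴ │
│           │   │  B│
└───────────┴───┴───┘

Directions: down, down, down, down, down, down, down, down, right, right, right, right, down, right, up, right, down, right, up, right, right, down
Number of turns: 10

Solution:

┌───────────┬───────┐
│A          │       │
│ ┌─────┬─╴ │ ╶─┐ ╷ │
│↓│     │   │   │ │ │
│ │ ╶─┐ └───┴─╴ │ │ │
│↓│   │         │ │ │
│ └─┐ └─┬─────┬─┘ │ │
│↓  │   │     │   │ │
│ ┌─┴─╴ ├───╴ │ ╶─┴─┤
│↓│     │     │     │
│ │ ╶─┬─┘ ┌───┴─┬───┤
│↓│   │   │     │   │
│ ├─╴ │ ╷ ╵ ┌─┐ │ ╷ │
│↓│   │ │   │ │ │ │ │
│ ╵ ┌─┘ └───┘ │ ╵ │ │
│↓  │         │   │ │
│ ╶─┴─────┬───┼───┘ │
│↳ → → → ↓│↱ ↓│↱ → ↓│
├───────╴ ╵ ╷ ╵ ┌─╴ │
│        ↳ ↑│↳ ↑│  B│
└───────────┴───┴───┘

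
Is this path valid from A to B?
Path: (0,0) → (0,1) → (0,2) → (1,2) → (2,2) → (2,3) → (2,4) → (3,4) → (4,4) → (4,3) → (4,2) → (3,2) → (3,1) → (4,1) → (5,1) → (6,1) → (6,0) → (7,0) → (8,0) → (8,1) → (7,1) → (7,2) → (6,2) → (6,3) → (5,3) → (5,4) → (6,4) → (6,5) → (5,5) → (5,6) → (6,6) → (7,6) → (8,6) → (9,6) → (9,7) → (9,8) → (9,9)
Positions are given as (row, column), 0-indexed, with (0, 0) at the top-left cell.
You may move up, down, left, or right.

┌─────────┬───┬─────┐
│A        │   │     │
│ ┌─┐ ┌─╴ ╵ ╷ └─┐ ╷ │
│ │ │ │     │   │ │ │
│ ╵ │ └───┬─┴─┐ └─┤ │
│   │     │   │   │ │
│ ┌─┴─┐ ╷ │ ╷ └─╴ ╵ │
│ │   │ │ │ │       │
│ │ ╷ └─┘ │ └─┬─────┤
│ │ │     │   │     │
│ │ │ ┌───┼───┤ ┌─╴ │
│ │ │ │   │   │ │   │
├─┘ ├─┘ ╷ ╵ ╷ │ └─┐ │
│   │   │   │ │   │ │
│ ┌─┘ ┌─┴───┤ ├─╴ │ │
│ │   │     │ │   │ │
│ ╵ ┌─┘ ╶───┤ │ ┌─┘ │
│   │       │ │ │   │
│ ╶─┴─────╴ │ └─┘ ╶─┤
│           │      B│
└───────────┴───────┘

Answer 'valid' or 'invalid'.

Checking path validity:
Result: All consecutive moves are passable.

valid

Correct solution:

┌─────────┬───┬─────┐
│A → ↓    │   │     │
│ ┌─┐ ┌─╴ ╵ ╷ └─┐ ╷ │
│ │ │↓│     │   │ │ │
│ ╵ │ └───┬─┴─┐ └─┤ │
│   │↳ → ↓│   │   │ │
│ ┌─┴─┐ ╷ │ ╷ └─╴ ╵ │
│ │↓ ↰│ │↓│ │       │
│ │ ╷ └─┘ │ └─┬─────┤
│ │↓│↑ ← ↲│   │     │
│ │ │ ┌───┼───┤ ┌─╴ │
│ │↓│ │↱ ↓│↱ ↓│ │   │
├─┘ ├─┘ ╷ ╵ ╷ │ └─┐ │
│↓ ↲│↱ ↑│↳ ↑│↓│   │ │
│ ┌─┘ ┌─┴───┤ ├─╴ │ │
│↓│↱ ↑│     │↓│   │ │
│ ╵ ┌─┘ ╶───┤ │ ┌─┘ │
│↳ ↑│       │↓│ │   │
│ ╶─┴─────╴ │ └─┘ ╶─┤
│           │↳ → → B│
└───────────┴───────┘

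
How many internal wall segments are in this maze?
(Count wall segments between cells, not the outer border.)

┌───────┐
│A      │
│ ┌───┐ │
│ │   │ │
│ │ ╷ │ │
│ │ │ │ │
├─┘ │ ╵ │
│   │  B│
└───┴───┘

Counting internal wall segments:
Total internal walls: 9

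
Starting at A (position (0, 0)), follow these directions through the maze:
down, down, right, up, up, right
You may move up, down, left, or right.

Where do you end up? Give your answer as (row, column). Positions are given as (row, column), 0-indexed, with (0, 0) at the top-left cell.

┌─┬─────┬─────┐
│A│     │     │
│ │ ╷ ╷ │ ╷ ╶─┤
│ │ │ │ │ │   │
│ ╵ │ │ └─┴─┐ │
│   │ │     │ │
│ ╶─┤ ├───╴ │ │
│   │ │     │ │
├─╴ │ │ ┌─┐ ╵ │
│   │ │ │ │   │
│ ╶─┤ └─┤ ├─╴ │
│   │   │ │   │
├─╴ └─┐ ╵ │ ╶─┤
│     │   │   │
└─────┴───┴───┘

Following directions step by step:
Start: (0, 0)
  down: (0, 0) → (1, 0)
  down: (1, 0) → (2, 0)
  right: (2, 0) → (2, 1)
  up: (2, 1) → (1, 1)
  up: (1, 1) → (0, 1)
  right: (0, 1) → (0, 2)
Final position: (0, 2)

Path taken:

┌─┬─────┬─────┐
│A│↱ B  │     │
│ │ ╷ ╷ │ ╷ ╶─┤
│↓│↑│ │ │ │   │
│ ╵ │ │ └─┴─┐ │
│↳ ↑│ │     │ │
│ ╶─┤ ├───╴ │ │
│   │ │     │ │
├─╴ │ │ ┌─┐ ╵ │
│   │ │ │ │   │
│ ╶─┤ └─┤ ├─╴ │
│   │   │ │   │
├─╴ └─┐ ╵ │ ╶─┤
│     │   │   │
└─────┴───┴───┘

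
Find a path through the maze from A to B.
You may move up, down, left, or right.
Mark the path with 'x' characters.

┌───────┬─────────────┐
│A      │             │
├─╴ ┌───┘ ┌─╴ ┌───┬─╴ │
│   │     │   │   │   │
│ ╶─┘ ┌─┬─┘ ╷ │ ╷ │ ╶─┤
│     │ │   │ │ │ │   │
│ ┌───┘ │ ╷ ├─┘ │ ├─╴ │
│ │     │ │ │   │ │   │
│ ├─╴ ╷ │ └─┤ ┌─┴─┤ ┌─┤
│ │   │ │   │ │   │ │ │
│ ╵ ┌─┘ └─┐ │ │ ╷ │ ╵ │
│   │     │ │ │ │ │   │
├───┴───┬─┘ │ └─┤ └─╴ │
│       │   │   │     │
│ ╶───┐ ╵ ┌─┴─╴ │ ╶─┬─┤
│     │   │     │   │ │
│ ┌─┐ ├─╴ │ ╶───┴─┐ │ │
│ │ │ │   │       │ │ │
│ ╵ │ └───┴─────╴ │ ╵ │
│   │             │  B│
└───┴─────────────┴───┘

Finding the shortest path through the maze:
Path length: 33 steps
Directions: right → down → left → down → right → right → up → right → right → up → right → right → right → right → right → right → down → left → down → right → down → left → down → down → right → down → left → left → down → right → down → down → right

Solution:

┌───────┬─────────────┐
│A x    │x x x x x x x│
├─╴ ┌───┘ ┌─╴ ┌───┬─╴ │
│x x│x x x│   │   │x x│
│ ╶─┘ ┌─┬─┘ ╷ │ ╷ │ ╶─┤
│x x x│ │   │ │ │ │x x│
│ ┌───┘ │ ╷ ├─┘ │ ├─╴ │
│ │     │ │ │   │ │x x│
│ ├─╴ ╷ │ └─┤ ┌─┴─┤ ┌─┤
│ │   │ │   │ │   │x│ │
│ ╵ ┌─┘ └─┐ │ │ ╷ │ ╵ │
│   │     │ │ │ │ │x x│
├───┴───┬─┘ │ └─┤ └─╴ │
│       │   │   │x x x│
│ ╶───┐ ╵ ┌─┴─╴ │ ╶─┬─┤
│     │   │     │x x│ │
│ ┌─┐ ├─╴ │ ╶───┴─┐ │ │
│ │ │ │   │       │x│ │
│ ╵ │ └───┴─────╴ │ ╵ │
│   │             │x B│
└───┴─────────────┴───┘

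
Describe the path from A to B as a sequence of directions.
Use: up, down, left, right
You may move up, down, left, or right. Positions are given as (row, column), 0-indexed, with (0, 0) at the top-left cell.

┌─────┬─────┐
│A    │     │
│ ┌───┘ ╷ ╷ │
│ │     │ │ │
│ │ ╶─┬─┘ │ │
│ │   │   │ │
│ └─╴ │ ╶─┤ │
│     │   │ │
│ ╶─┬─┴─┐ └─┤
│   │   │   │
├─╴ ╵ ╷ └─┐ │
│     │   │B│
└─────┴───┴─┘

Finding the path and converting it to directions:
Path through cells: (0,0) → (1,0) → (2,0) → (3,0) → (3,1) → (3,2) → (2,2) → (2,1) → (1,1) → (1,2) → (1,3) → (0,3) → (0,4) → (1,4) → (2,4) → (2,3) → (3,3) → (3,4) → (4,4) → (4,5) → (5,5)
Directions: down, down, down, right, right, up, left, up, right, right, up, right, down, down, left, down, right, down, right, down

Solution:

┌─────┬─────┐
│A    │↱ ↓  │
│ ┌───┘ ╷ ╷ │
│↓│↱ → ↑│↓│ │
│ │ ╶─┬─┘ │ │
│↓│↑ ↰│↓ ↲│ │
│ └─╴ │ ╶─┤ │
│↳ → ↑│↳ ↓│ │
│ ╶─┬─┴─┐ └─┤
│   │   │↳ ↓│
├─╴ ╵ ╷ └─┐ │
│     │   │B│
└─────┴───┴─┘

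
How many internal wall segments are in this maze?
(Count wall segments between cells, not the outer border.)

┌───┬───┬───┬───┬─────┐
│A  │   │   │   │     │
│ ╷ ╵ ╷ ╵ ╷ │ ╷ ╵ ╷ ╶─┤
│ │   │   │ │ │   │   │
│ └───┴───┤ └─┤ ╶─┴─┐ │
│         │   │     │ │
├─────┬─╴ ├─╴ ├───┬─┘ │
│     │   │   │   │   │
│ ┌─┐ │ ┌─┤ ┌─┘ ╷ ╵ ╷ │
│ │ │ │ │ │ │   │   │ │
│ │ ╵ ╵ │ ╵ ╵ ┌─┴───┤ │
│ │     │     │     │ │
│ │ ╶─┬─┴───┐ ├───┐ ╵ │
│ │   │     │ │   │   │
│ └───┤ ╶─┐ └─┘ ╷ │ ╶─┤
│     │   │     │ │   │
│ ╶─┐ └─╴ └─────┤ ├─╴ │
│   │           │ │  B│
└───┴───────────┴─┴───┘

Counting internal wall segments:
Total internal walls: 80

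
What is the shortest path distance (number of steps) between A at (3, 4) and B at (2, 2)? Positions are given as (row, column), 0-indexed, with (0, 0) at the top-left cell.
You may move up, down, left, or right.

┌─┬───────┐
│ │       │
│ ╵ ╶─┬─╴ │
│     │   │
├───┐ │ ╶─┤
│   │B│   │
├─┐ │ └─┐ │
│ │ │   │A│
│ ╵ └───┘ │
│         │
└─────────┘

Finding path from (3, 4) to (2, 2):
Path: (3,4) → (2,4) → (2,3) → (1,3) → (1,4) → (0,4) → (0,3) → (0,2) → (0,1) → (1,1) → (1,2) → (2,2)
Distance: 11 steps

Solution:

┌─┬───────┐
│ │↓ ← ← ↰│
│ ╵ ╶─┬─╴ │
│  ↳ ↓│↱ ↑│
├───┐ │ ╶─┤
│   │B│↑ ↰│
├─┐ │ └─┐ │
│ │ │   │A│
│ ╵ └───┘ │
│         │
└─────────┘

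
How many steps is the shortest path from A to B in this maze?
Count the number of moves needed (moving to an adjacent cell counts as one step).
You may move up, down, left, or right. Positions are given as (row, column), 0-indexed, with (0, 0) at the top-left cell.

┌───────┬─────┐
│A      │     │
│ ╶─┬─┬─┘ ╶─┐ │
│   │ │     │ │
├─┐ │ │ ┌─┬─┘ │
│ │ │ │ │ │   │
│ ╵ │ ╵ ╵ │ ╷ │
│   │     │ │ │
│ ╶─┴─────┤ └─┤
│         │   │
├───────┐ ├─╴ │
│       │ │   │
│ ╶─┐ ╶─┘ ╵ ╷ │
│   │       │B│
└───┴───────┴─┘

Using BFS to find shortest path:
Start: (0, 0), End: (6, 6)
Path found:
(0,0) → (1,0) → (1,1) → (2,1) → (3,1) → (3,0) → (4,0) → (4,1) → (4,2) → (4,3) → (4,4) → (5,4) → (6,4) → (6,5) → (5,5) → (5,6) → (6,6)
Number of steps: 16

Solution:

┌───────┬─────┐
│A      │     │
│ ╶─┬─┬─┘ ╶─┐ │
│↳ ↓│ │     │ │
├─┐ │ │ ┌─┬─┘ │
│ │↓│ │ │ │   │
│ ╵ │ ╵ ╵ │ ╷ │
│↓ ↲│     │ │ │
│ ╶─┴─────┤ └─┤
│↳ → → → ↓│   │
├───────┐ ├─╴ │
│       │↓│↱ ↓│
│ ╶─┐ ╶─┘ ╵ ╷ │
│   │    ↳ ↑│B│
└───┴───────┴─┘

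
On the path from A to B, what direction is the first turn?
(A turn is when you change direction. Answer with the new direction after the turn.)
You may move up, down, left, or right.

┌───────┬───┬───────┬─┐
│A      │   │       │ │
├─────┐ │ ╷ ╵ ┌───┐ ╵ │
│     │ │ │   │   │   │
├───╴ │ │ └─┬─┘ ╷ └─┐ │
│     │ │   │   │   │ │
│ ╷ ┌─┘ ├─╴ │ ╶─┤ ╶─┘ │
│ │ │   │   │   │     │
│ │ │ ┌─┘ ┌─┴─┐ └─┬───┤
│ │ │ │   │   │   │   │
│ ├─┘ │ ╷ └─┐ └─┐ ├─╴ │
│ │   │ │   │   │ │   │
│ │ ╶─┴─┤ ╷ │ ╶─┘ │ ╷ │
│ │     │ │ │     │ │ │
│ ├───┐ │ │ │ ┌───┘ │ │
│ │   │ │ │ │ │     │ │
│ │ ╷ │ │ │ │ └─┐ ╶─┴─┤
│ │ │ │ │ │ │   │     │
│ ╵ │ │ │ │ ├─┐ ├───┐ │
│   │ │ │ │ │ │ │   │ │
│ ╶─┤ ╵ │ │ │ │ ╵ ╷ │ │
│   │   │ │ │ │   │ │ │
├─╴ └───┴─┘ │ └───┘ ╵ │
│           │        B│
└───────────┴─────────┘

Directions: right, right, right, down, down, down, left, down, down, left, down, right, right, down, down, down, down, left, up, up, up, left, down, down, left, down, right, down, right, right, right, right, up, up, up, up, up, up, left, up, up, right, up, left, up, up, right, down, right, up, right, right, right, down, right, down, down, left, left, up, up, left, down, left, down, right, down, right, down, down, left, left, down, down, right, down, down, right, up, right, down, down, right
First turn direction: down

Solution:

┌───────┬───┬───────┬─┐
│A → → ↓│↱ ↓│↱ → → ↓│ │
├─────┐ │ ╷ ╵ ┌───┐ ╵ │
│     │↓│↑│↳ ↑│↓ ↰│↳ ↓│
├───╴ │ │ └─┬─┘ ╷ └─┐ │
│     │↓│↑ ↰│↓ ↲│↑  │↓│
│ ╷ ┌─┘ ├─╴ │ ╶─┤ ╶─┘ │
│ │ │↓ ↲│↱ ↑│↳ ↓│↑ ← ↲│
│ │ │ ┌─┘ ┌─┴─┐ └─┬───┤
│ │ │↓│  ↑│   │↳ ↓│   │
│ ├─┘ │ ╷ └─┐ └─┐ ├─╴ │
│ │↓ ↲│ │↑ ↰│   │↓│   │
│ │ ╶─┴─┤ ╷ │ ╶─┘ │ ╷ │
│ │↳ → ↓│ │↑│↓ ← ↲│ │ │
│ ├───┐ │ │ │ ┌───┘ │ │
│ │↓ ↰│↓│ │↑│↓│     │ │
│ │ ╷ │ │ │ │ └─┐ ╶─┴─┤
│ │↓│↑│↓│ │↑│↳ ↓│     │
│ ╵ │ │ │ │ ├─┐ ├───┐ │
│↓ ↲│↑│↓│ │↑│ │↓│↱ ↓│ │
│ ╶─┤ ╵ │ │ │ │ ╵ ╷ │ │
│↳ ↓│↑ ↲│ │↑│ │↳ ↑│↓│ │
├─╴ └───┴─┘ │ └───┘ ╵ │
│  ↳ → → → ↑│      ↳ B│
└───────────┴─────────┘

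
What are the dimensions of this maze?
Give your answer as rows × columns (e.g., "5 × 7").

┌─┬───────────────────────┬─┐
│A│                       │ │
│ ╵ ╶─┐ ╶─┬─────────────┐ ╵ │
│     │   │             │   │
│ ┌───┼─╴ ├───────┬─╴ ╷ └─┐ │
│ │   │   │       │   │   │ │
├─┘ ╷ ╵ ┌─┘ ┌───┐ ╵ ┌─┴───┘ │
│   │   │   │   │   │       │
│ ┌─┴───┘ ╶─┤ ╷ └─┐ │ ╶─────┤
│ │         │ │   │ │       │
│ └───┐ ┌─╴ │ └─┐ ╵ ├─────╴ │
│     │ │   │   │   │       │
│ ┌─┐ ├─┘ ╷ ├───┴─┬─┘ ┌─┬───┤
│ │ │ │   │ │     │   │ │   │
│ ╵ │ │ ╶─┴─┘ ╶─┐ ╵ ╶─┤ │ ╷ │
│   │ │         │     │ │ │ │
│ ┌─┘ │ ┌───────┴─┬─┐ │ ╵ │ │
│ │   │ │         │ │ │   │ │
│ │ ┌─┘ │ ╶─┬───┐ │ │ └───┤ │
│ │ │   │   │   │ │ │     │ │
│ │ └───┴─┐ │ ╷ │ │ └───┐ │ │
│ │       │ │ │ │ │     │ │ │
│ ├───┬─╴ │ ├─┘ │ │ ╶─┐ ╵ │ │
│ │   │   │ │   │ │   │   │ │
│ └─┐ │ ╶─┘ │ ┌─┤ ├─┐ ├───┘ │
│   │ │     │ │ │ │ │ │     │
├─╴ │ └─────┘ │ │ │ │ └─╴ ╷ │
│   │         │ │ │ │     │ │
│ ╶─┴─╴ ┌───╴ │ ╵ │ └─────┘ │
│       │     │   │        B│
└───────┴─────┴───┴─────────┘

Counting the maze dimensions:
Rows (vertical): 15
Columns (horizontal): 14
Dimensions: 15 × 14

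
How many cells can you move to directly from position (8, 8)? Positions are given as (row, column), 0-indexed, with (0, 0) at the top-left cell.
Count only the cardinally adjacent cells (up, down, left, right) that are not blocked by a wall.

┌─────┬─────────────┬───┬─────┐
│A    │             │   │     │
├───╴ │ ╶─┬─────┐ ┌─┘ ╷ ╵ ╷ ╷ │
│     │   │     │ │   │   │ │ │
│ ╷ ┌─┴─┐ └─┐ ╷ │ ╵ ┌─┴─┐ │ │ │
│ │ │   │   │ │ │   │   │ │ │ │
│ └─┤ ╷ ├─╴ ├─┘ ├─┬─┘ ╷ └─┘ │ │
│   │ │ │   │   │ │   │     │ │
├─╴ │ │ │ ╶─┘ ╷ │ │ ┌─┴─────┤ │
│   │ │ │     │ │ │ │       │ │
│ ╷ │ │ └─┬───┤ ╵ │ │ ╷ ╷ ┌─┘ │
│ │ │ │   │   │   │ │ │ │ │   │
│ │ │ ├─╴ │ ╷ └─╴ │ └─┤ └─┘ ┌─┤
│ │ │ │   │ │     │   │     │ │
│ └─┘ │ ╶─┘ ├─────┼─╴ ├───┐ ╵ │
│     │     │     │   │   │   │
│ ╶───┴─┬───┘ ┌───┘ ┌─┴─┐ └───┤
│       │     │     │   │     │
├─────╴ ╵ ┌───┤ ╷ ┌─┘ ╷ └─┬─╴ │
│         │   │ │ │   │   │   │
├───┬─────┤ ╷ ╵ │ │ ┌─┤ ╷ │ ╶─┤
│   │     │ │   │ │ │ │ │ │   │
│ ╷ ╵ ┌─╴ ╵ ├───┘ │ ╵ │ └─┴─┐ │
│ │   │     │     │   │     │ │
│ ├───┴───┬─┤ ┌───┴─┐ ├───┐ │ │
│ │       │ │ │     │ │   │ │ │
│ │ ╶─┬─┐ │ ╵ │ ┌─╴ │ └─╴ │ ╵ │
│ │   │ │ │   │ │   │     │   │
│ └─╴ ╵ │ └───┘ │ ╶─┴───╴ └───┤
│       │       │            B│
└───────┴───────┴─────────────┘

Checking passable neighbors of (8, 8):
Neighbors: (9, 8), (8, 7), (8, 9)
Count: 3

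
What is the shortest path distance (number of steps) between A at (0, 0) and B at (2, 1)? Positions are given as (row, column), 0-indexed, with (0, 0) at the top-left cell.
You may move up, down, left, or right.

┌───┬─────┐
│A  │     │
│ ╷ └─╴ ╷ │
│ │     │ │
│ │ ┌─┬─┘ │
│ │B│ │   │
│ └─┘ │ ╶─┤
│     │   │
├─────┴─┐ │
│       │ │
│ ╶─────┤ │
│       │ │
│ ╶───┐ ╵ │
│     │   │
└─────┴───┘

Finding path from (0, 0) to (2, 1):
Path: (0,0) → (0,1) → (1,1) → (2,1)
Distance: 3 steps

Solution:

┌───┬─────┐
│A ↓│     │
│ ╷ └─╴ ╷ │
│ │↓    │ │
│ │ ┌─┬─┘ │
│ │B│ │   │
│ └─┘ │ ╶─┤
│     │   │
├─────┴─┐ │
│       │ │
│ ╶─────┤ │
│       │ │
│ ╶───┐ ╵ │
│     │   │
└─────┴───┘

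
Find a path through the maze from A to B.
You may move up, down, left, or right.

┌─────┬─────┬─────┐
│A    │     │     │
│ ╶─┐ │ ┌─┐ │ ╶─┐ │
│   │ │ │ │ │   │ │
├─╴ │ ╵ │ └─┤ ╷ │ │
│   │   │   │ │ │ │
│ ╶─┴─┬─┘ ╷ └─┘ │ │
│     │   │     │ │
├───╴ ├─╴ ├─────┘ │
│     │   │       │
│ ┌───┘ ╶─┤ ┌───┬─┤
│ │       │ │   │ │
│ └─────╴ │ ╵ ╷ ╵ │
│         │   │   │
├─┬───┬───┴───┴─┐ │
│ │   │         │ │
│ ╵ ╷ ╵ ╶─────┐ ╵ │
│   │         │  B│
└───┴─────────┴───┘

Finding the shortest path through the maze:
Path length: 48 steps
Directions: down → right → down → left → down → right → right → down → left → left → down → down → right → right → right → right → up → left → up → right → up → up → right → down → right → right → up → up → left → up → right → right → down → down → down → down → left → left → left → down → down → right → up → right → down → right → down → down

Solution:

┌─────┬─────┬─────┐
│A    │     │↱ → ↓│
│ ╶─┐ │ ┌─┐ │ ╶─┐ │
│↳ ↓│ │ │ │ │↑ ↰│↓│
├─╴ │ ╵ │ └─┤ ╷ │ │
│↓ ↲│   │↱ ↓│ │↑│↓│
│ ╶─┴─┬─┘ ╷ └─┘ │ │
│↳ → ↓│  ↑│↳ → ↑│↓│
├───╴ ├─╴ ├─────┘ │
│↓ ← ↲│↱ ↑│↓ ← ← ↲│
│ ┌───┘ ╶─┤ ┌───┬─┤
│↓│    ↑ ↰│↓│↱ ↓│ │
│ └─────╴ │ ╵ ╷ ╵ │
│↳ → → → ↑│↳ ↑│↳ ↓│
├─┬───┬───┴───┴─┐ │
│ │   │         │↓│
│ ╵ ╷ ╵ ╶─────┐ ╵ │
│   │         │  B│
└───┴─────────┴───┘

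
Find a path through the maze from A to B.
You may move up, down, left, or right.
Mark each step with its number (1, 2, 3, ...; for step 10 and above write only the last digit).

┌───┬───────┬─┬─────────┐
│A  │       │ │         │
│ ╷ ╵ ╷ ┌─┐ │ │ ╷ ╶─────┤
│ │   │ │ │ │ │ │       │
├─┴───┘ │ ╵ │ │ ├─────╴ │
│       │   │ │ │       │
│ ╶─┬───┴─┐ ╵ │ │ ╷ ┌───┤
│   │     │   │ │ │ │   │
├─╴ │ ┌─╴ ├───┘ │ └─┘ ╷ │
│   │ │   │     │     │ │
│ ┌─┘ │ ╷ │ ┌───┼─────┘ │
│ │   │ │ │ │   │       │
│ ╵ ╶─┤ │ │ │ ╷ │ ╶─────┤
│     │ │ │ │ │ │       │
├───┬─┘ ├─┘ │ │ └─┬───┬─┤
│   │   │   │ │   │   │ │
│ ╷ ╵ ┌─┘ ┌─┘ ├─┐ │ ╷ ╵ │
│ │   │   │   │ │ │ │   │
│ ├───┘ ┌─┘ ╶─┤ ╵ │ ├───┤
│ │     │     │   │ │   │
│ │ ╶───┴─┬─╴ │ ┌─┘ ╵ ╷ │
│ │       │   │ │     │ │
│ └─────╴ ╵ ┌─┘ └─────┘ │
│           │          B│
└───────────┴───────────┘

Finding the shortest path through the maze:
Path length: 64 steps
Directions: right → down → right → up → right → down → down → left → left → left → down → right → down → left → down → down → right → up → right → up → up → right → right → down → left → down → down → down → left → down → left → up → left → down → down → down → down → right → right → right → right → right → up → right → up → left → up → right → up → up → up → right → down → down → right → down → down → left → down → down → right → right → right → right

Solution:

┌───┬───────┬─┬─────────┐
│A 1│4 5    │ │         │
│ ╷ ╵ ╷ ┌─┐ │ │ ╷ ╶─────┤
│ │2 3│6│ │ │ │ │       │
├─┴───┘ │ ╵ │ │ ├─────╴ │
│0 9 8 7│   │ │ │       │
│ ╶─┬───┴─┐ ╵ │ │ ╷ ┌───┤
│1 2│1 2 3│   │ │ │ │   │
├─╴ │ ┌─╴ ├───┘ │ └─┘ ╷ │
│4 3│0│5 4│     │     │ │
│ ┌─┘ │ ╷ │ ┌───┼─────┘ │
│5│8 9│6│ │ │1 2│       │
│ ╵ ╶─┤ │ │ │ ╷ │ ╶─────┤
│6 7  │7│ │ │0│3│       │
├───┬─┘ ├─┘ │ │ └─┬───┬─┤
│3 2│9 8│   │9│4 5│   │ │
│ ╷ ╵ ┌─┘ ┌─┘ ├─┐ │ ╷ ╵ │
│4│1 0│   │7 8│ │6│ │   │
│ ├───┘ ┌─┘ ╶─┤ ╵ │ ├───┤
│5│     │  6 5│8 7│ │   │
│ │ ╶───┴─┬─╴ │ ┌─┘ ╵ ╷ │
│6│       │3 4│9│     │ │
│ └─────╴ ╵ ┌─┘ └─────┘ │
│7 8 9 0 1 2│  0 1 2 3 B│
└───────────┴───────────┘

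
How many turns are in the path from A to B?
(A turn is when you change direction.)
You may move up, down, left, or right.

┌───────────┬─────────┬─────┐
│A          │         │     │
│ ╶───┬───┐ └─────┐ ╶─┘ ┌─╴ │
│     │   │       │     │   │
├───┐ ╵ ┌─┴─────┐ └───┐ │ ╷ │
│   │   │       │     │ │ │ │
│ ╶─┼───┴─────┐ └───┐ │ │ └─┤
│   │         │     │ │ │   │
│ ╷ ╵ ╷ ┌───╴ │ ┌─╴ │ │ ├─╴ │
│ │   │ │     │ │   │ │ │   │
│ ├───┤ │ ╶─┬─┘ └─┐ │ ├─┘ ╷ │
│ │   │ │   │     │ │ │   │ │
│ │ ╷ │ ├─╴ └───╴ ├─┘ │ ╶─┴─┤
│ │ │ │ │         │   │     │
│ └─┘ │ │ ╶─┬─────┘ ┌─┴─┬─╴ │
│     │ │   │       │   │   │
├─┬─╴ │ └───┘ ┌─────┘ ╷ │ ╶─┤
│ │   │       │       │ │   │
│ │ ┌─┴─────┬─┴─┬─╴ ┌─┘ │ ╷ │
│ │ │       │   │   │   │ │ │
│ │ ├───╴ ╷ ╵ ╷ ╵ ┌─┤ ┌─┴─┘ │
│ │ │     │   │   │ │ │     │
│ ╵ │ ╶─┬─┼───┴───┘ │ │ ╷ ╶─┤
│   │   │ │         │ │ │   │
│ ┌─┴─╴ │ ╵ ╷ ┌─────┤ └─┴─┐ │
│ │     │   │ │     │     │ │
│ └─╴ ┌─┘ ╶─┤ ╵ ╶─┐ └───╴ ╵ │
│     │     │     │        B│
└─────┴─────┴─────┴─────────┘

Directions: right, right, right, right, right, down, right, right, right, down, right, right, down, down, down, down, left, down, left, left, left, down, left, left, left, up, up, up, up, up, left, down, left, up, left, down, down, down, down, right, right, down, left, down, down, down, left, down, down, right, right, up, right, up, left, up, right, right, up, right, down, right, up, right, down, right, up, right, up, right, up, right, down, down, left, down, down, down, right, right, down, right
Number of turns: 50

Solution:

┌───────────┬─────────┬─────┐
│A → → → → ↓│         │     │
│ ╶───┬───┐ └─────┐ ╶─┘ ┌─╴ │
│     │   │↳ → → ↓│     │   │
├───┐ ╵ ┌─┴─────┐ └───┐ │ ╷ │
│   │   │       │↳ → ↓│ │ │ │
│ ╶─┼───┴─────┐ └───┐ │ │ └─┤
│↓ ↰│↓ ↰      │     │↓│ │   │
│ ╷ ╵ ╷ ┌───╴ │ ┌─╴ │ │ ├─╴ │
│↓│↑ ↲│↑│     │ │   │↓│ │   │
│ ├───┤ │ ╶─┬─┘ └─┐ │ ├─┘ ╷ │
│↓│   │↑│   │     │ │↓│   │ │
│ │ ╷ │ ├─╴ └───╴ ├─┘ │ ╶─┴─┤
│↓│ │ │↑│         │↓ ↲│     │
│ └─┘ │ │ ╶─┬─────┘ ┌─┴─┬─╴ │
│↳ → ↓│↑│   │↓ ← ← ↲│↱ ↓│   │
├─┬─╴ │ └───┘ ┌─────┘ ╷ │ ╶─┤
│ │↓ ↲│↑ ← ← ↲│    ↱ ↑│↓│   │
│ │ ┌─┴─────┬─┴─┬─╴ ┌─┘ │ ╷ │
│ │↓│    ↱ ↓│↱ ↓│↱ ↑│↓ ↲│ │ │
│ │ ├───╴ ╷ ╵ ╷ ╵ ┌─┤ ┌─┴─┘ │
│ │↓│↱ → ↑│↳ ↑│↳ ↑│ │↓│     │
│ ╵ │ ╶─┬─┼───┴───┘ │ │ ╷ ╶─┤
│↓ ↲│↑ ↰│ │         │↓│ │   │
│ ┌─┴─╴ │ ╵ ╷ ┌─────┤ └─┴─┐ │
│↓│  ↱ ↑│   │ │     │↳ → ↓│ │
│ └─╴ ┌─┘ ╶─┤ ╵ ╶─┐ └───╴ ╵ │
│↳ → ↑│     │     │      ↳ B│
└─────┴─────┴─────┴─────────┘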